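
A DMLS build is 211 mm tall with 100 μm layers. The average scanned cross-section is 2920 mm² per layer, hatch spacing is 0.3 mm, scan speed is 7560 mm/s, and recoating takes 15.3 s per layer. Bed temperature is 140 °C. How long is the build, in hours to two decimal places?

Layers = ⌈211/0.1⌉ = 2110.
Scan path per layer = 2920 / 0.3 = 9733.3 mm.
Per-layer scan time = 9733.3 / 7560, so 1.2875 s.
Per-layer time: 1.2875 + 15.3 → 16.5875 s.
2110 layers × 16.5875 s/layer = 34999.625 s, i.e. 9.72 hours.

9.72 hours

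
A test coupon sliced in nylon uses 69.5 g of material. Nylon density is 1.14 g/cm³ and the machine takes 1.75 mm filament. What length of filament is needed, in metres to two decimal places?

25.35 m

Extruded volume: 69.5/1.14 = 60.9649 cm³ (60964.9 mm³).
A = π r² = π × 0.875² = 2.4053 mm².
L = V/A = 60964.9/2.4053 = 25346.07 mm → 25.35 m.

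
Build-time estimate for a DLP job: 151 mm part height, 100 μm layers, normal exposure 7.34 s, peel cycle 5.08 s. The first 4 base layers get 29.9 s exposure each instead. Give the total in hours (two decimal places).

Number of layers: 151 / 0.1 → 1510 (rounded up).
Base layers: 4 × (29.9 + 5.08) → 139.92 s.
Regular layers: 1506 × (7.34 + 5.08) → 18704.52 s.
Sum: 139.92 + 18704.52 = 18844.44 s → 5.23 hours.

5.23 hours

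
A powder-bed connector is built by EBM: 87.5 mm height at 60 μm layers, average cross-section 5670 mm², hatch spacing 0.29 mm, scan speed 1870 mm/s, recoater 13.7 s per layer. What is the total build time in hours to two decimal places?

9.79 hours

Layers = ⌈87.5/0.06⌉ = 1459.
Per-layer scan distance: 5670 / 0.29 → 19551.7 mm.
Per-layer scan time = 19551.7 / 1870 = 10.4555 s.
Time per layer = 10.4555 + 13.7, so 24.1555 s.
Total: 1459 × 24.1555 s = 35242.8745 s → 9.79 hours.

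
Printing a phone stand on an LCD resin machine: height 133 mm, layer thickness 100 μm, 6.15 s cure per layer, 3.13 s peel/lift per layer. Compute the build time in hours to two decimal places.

Layers = ⌈133/0.1⌉ = 1330.
Cycle time = 6.15 + 3.13 = 9.28 s.
Total = 1330 × 9.28 = 12342.4 s = 3.43 hours.

3.43 hours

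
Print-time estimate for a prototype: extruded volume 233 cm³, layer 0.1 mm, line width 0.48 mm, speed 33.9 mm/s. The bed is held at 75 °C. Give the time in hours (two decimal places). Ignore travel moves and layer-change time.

Bead cross-section = 0.1 × 0.48, so 0.048 mm².
Toolpath length = 233 cm³ / 0.048 mm² = 233000 / 0.048 = 4854166.7 mm.
Extrusion time = 4854166.7 / 33.9 = 143190.8 s.
That's 143190.8 s → 39.78 hours.

39.78 hours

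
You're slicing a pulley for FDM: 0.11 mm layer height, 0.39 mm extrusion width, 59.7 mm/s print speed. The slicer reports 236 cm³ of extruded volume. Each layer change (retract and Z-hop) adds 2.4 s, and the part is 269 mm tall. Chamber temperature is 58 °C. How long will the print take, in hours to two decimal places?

27.23 hours

Line area: 0.11 × 0.39 → 0.0429 mm².
Toolpath length = 236 cm³ / 0.0429 mm² = 236000 / 0.0429 = 5501165.5 mm.
Print-move time = 5501165.5 / 59.7, so 92146.8 s.
Layer count = ceil(269 / 0.11) = 2446.
Layer-change overhead = 2446 × 2.4 = 5870.4 s.
Total = 92146.8 + 5870.4 = 98017.2 s = 27.23 hours.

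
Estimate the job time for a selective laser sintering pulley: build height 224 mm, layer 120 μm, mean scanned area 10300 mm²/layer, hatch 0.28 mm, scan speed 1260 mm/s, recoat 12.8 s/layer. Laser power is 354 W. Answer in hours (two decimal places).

21.78 hours

Layer count = ceil(224 / 0.12) = 1867.
Scan path per layer = 10300 / 0.28 = 36785.7 mm.
Laser time per layer = 36785.7 / 1260, so 29.195 s.
Time per layer = 29.195 + 12.8 = 41.995 s.
Build time = 1867 × 41.995 = 78404.665 s = 21.78 hours.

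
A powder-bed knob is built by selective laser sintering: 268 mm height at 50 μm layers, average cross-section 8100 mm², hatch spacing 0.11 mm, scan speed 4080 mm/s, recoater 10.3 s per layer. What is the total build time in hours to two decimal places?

Layers = ⌈268/0.05⌉ = 5360.
Hatch length per layer = 8100 / 0.11 = 73636.4 mm.
Scan time per layer: 73636.4 / 4080 → 18.0481 s.
Time per layer = 18.0481 + 10.3 = 28.3481 s.
Total: 5360 × 28.3481 s = 151945.816 s → 42.21 hours.

42.21 hours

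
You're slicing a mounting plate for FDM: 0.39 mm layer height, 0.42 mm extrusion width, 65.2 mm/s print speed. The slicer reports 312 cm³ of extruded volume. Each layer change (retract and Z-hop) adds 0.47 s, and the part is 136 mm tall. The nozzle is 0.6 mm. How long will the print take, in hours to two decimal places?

Bead cross-section: 0.39 × 0.42 → 0.1638 mm².
Total extruded path = 312000/0.1638 = 1904761.9 mm.
Time extruding = 1904761.9 / 65.2, so 29214.1 s.
Layer count = ceil(136 / 0.39) = 349.
Z-hop total = 349 × 0.47 = 164.03 s.
Altogether 29214.1 + 164.03 = 29378.13 s, i.e. 8.16 hours.

8.16 hours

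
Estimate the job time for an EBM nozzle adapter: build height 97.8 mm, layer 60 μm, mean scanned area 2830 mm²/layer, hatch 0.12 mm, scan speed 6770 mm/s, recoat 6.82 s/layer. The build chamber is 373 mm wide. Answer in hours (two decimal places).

4.67 hours

Number of layers: 97.8 / 0.06 → 1630 (rounded up).
Per-layer scan distance = 2830 / 0.12 = 23583.3 mm.
Per-layer scan time: 23583.3 / 6770 → 3.4835 s.
Time per layer = 3.4835 + 6.82, so 10.3035 s.
1630 layers × 10.3035 s/layer = 16794.705 s, i.e. 4.67 hours.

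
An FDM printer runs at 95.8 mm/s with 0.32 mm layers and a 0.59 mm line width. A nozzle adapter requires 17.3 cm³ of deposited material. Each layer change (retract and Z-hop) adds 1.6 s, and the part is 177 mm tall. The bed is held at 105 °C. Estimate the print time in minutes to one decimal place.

Extrusion cross-section: 0.32 × 0.59 → 0.1888 mm².
Toolpath length = 17.3 cm³ / 0.1888 mm² = 17300 / 0.1888 = 91631.4 mm.
Print-move time = 91631.4 / 95.8, so 956.5 s.
Layers = ⌈177/0.32⌉ = 554.
Non-print overhead = 554 × 1.6, so 886.4 s.
Total = 956.5 + 886.4 = 1842.9 s = 30.7 minutes.

30.7 minutes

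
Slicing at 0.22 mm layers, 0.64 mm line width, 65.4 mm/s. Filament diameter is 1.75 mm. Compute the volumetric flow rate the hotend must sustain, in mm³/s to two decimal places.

9.21

A = 0.22 × 0.64, so 0.1408 mm².
Volumetric flow = 65.4 × 0.1408 = 9.21 mm³/s.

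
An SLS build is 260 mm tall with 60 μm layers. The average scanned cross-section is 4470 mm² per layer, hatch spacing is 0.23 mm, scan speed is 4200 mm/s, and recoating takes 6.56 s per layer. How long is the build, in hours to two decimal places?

Layers = ⌈260/0.06⌉ = 4334.
Per-layer scan distance = 4470 / 0.23 = 19434.8 mm.
Laser time per layer = 19434.8 / 4200 = 4.6273 s.
Layer cycle = 4.6273 + 6.56 = 11.1873 s.
Build time = 4334 × 11.1873 = 48485.7582 s = 13.47 hours.

13.47 hours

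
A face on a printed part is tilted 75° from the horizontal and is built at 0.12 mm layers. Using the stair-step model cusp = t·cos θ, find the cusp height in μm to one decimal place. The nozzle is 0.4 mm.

31.1 μm

cos(75°) = 0.2588, so cusp = 0.12 × 0.2588 = 0.031056 mm → 31.1 μm.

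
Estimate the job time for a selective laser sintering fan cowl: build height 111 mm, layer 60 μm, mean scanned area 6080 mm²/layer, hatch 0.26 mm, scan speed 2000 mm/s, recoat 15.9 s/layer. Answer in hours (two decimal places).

Layer count = ceil(111 / 0.06) = 1850.
Scan path per layer = 6080 / 0.26 = 23384.6 mm.
Laser time per layer: 23384.6 / 2000 → 11.6923 s.
Time per layer = 11.6923 + 15.9, so 27.5923 s.
1850 layers × 27.5923 s/layer = 51045.755 s, i.e. 14.18 hours.

14.18 hours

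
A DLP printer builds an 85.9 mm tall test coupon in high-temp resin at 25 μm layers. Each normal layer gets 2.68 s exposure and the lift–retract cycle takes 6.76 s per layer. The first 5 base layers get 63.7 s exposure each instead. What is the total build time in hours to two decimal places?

9.09 hours

Number of layers: 85.9 / 0.025 → 3436 (rounded up).
Base layers = 5 × (63.7 + 6.76), so 352.3 s.
Regular layers = 3431 × (2.68 + 6.76), so 32388.64 s.
Sum: 352.3 + 32388.64 = 32740.94 s → 9.09 hours.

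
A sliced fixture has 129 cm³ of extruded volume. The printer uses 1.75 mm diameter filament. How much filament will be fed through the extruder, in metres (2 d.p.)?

Filament cross-section = π × (1.75/2)² = 2.4053 mm².
L = 129000 mm³ / 2.4053 mm² = 53631.56 mm, i.e. 53.63 m.

53.63 m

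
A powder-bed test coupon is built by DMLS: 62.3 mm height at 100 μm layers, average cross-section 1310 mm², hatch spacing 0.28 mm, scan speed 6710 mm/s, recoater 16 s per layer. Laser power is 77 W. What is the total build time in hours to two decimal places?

Layers = ⌈62.3/0.1⌉ = 623.
Per-layer scan distance: 1310 / 0.28 → 4678.6 mm.
Per-layer scan time = 4678.6 / 6710 = 0.6973 s.
Time per layer = 0.6973 + 16, so 16.6973 s.
Total: 623 × 16.6973 s = 10402.4179 s → 2.89 hours.

2.89 hours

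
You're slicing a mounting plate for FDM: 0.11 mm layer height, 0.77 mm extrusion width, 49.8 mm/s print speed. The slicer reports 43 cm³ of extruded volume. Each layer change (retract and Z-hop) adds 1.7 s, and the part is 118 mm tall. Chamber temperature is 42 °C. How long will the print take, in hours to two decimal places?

Extrusion cross-section: 0.11 × 0.77 → 0.0847 mm².
Path length: 43000 mm³ / 0.0847 mm² → 507674.1 mm.
Print-move time: 507674.1 / 49.8 → 10194.3 s.
Number of layers: 118 / 0.11 → 1073 (rounded up).
Z-hop total = 1073 × 1.7 = 1824.1 s.
Total = 10194.3 + 1824.1 = 12018.4 s = 3.34 hours.

3.34 hours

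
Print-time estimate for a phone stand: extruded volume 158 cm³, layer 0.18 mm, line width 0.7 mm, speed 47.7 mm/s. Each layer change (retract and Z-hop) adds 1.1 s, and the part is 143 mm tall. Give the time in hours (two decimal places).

Extrusion cross-section = 0.18 × 0.7, so 0.126 mm².
Toolpath length = 158 cm³ / 0.126 mm² = 158000 / 0.126 = 1253968.3 mm.
Time extruding = 1253968.3 / 47.7, so 26288.6 s.
Number of layers: 143 / 0.18 → 795 (rounded up).
Non-print overhead = 795 × 1.1 = 874.5 s.
Total = 26288.6 + 874.5 = 27163.1 s = 7.55 hours.

7.55 hours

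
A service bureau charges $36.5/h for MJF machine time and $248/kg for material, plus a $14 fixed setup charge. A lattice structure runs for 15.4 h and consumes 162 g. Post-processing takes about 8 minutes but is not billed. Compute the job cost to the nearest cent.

Machine-time cost: 36.5 × 15.4 → $562.10.
Material charge = 248 × 162/1000 = $40.176.
Adding setup: 562.10 + 40.176 + 14 → 616.276 ≈ $616.28.

$616.28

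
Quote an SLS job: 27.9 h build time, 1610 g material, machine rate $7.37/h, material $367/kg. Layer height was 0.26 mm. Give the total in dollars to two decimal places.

Machine-time cost = 7.37 × 27.9 = $205.623.
Material cost = 367 × 1610/1000, so $590.87.
Job cost: 205.623 + 590.87 = 796.493 ≈ $796.49.

$796.49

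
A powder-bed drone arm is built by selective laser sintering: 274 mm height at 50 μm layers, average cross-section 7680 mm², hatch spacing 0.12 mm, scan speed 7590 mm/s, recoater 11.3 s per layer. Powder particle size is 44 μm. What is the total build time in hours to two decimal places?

30.04 hours

Layer count = ceil(274 / 0.05) = 5480.
Per-layer scan distance = 7680 / 0.12, so 64000 mm.
Per-layer scan time = 64000 / 7590 = 8.4321 s.
Per-layer time = 8.4321 + 11.3 = 19.7321 s.
Total: 5480 × 19.7321 s = 108131.908 s → 30.04 hours.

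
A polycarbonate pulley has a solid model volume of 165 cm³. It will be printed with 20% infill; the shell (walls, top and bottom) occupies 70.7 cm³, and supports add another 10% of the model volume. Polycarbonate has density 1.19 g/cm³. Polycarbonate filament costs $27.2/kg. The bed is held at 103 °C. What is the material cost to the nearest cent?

$3.43

Volume inside the shell: 165 − 70.7 → 94.3 cm³.
Infill volume = 0.20 × 94.3 = 18.86 cm³.
Support: 0.10 × 165 → 16.5 cm³.
Deposited volume = 70.7 + 18.86 + 16.5 = 106.06 cm³.
Mass = 106.06 × 1.19, so 126.2114 g.
Cost = 126.2114 g / 1000 × $27.2/kg = $3.43.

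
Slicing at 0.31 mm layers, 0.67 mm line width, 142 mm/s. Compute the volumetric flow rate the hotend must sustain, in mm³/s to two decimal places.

29.49

A = 0.31 × 0.67, so 0.2077 mm².
Q = v·A = 142 × 0.2077 = 29.49 mm³/s.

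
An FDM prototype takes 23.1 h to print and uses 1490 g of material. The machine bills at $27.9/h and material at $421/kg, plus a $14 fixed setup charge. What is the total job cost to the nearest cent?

$1285.78

Machine cost: 27.9 × 23.1 → $644.49.
Material charge: 421 × 1490/1000 → $627.29.
Total = 644.49 + 627.29 + 14 = $1285.78.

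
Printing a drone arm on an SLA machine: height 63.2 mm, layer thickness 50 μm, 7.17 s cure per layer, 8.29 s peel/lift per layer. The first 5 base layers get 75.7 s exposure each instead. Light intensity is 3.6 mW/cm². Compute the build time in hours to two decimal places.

Layers = ⌈63.2/0.05⌉ = 1264.
Burn-in layers: 5 × (75.7 + 8.29) → 419.95 s.
Remaining layers = 1259 × (7.17 + 8.29) = 19464.14 s.
Sum: 419.95 + 19464.14 = 19884.09 s → 5.52 hours.

5.52 hours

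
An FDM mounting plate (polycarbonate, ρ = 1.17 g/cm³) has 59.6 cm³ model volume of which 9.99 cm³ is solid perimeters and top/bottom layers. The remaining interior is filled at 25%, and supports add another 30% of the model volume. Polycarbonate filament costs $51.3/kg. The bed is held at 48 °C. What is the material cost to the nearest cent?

Infill region: 59.6 − 9.99 → 49.61 cm³.
Infill volume: 0.25 × 49.61 → 12.4025 cm³.
Support: 0.30 × 59.6 → 17.88 cm³.
Total extruded = 9.99 + 12.4025 + 17.88 = 40.2725 cm³.
Mass = 40.2725 × 1.17 = 47.118825 g.
At $51.3/kg: 47.118825/1000 × 51.3 = $2.42.

$2.42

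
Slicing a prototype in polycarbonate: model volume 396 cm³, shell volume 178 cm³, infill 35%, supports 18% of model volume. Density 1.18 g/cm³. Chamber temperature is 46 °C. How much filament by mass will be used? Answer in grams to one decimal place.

Volume inside the shell = 396 − 178 = 218 cm³.
Infill volume: 0.35 × 218 → 76.3 cm³.
Support = 0.18 × 396, so 71.28 cm³.
Deposited volume = 178 + 76.3 + 71.28, so 325.58 cm³.
Mass: 325.58 × 1.18 → 384.1844 g.

384.2 g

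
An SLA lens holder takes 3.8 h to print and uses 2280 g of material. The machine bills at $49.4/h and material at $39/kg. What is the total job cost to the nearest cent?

$276.64

Time charge = 49.4 × 3.8 = $187.72.
Feedstock cost = 39 × 2280/1000, so $88.92.
Job cost: 187.72 + 88.92 = $276.64.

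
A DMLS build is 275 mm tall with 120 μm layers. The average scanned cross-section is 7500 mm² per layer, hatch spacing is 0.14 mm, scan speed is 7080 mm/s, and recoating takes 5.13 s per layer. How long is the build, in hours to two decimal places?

8.08 hours

Layers = ⌈275/0.12⌉ = 2292.
Scan path per layer = 7500 / 0.14, so 53571.4 mm.
Laser time per layer = 53571.4 / 7080, so 7.5666 s.
Time per layer = 7.5666 + 5.13 = 12.6966 s.
Build time = 2292 × 12.6966 = 29100.6072 s = 8.08 hours.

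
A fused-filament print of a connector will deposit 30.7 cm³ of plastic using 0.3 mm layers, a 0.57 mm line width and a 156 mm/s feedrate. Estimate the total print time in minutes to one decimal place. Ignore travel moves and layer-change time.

19.2 minutes

Line area: 0.3 × 0.57 → 0.171 mm².
Total extruded path = 30700/0.171 = 179532.2 mm.
Extrusion time = 179532.2 / 156, so 1150.8 s.
In the requested units: 1150.8 s = 19.2 minutes.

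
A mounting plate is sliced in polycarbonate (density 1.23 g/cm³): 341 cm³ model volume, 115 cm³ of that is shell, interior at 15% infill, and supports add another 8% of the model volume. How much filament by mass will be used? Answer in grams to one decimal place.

216.7 g

Interior volume = 341 − 115 = 226 cm³.
Deposited infill = 0.15 × 226 = 33.9 cm³.
Support = 0.08 × 341 = 27.28 cm³.
Deposited volume: 115 + 33.9 + 27.28 → 176.18 cm³.
Mass = 176.18 × 1.23, so 216.7014 g.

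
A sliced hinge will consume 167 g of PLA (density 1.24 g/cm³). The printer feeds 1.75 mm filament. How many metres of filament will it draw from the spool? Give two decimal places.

55.99 m

Extruded volume: 167/1.24 = 134.6774 cm³ (134677.4 mm³).
A = π r² = π × 0.875² = 2.4053 mm².
L = V/A = 134677.4/2.4053 = 55991.93 mm → 55.99 m.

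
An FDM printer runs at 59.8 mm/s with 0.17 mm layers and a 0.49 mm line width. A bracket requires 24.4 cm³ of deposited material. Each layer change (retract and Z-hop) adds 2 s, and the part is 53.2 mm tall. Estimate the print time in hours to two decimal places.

1.53 hours

Bead cross-section = 0.17 × 0.49, so 0.0833 mm².
Total extruded path = 24400/0.0833 = 292917.2 mm.
Extrusion time = 292917.2 / 59.8 = 4898.3 s.
Layers = ⌈53.2/0.17⌉ = 313.
Z-hop total: 313 × 2 → 626 s.
Altogether 4898.3 + 626 = 5524.3 s, i.e. 1.53 hours.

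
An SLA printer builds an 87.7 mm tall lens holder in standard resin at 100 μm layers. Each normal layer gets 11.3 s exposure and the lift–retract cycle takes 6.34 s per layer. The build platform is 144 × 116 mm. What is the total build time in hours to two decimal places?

Layer count = ceil(87.7 / 0.1) = 877.
Each layer takes: 11.3 + 6.34 → 17.64 s.
Build time: 877 × 17.64 s = 15470.28 s, i.e. 4.30 hours.

4.30 hours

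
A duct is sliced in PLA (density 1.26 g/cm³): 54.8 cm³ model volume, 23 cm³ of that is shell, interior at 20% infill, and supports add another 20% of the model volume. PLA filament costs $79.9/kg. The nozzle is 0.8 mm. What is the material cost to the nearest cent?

$4.06

Volume inside the shell = 54.8 − 23 = 31.8 cm³.
Infill volume = 0.20 × 31.8, so 6.36 cm³.
Support = 0.20 × 54.8 = 10.96 cm³.
Total extruded: 23 + 6.36 + 10.96 → 40.32 cm³.
Mass: 40.32 × 1.26 → 50.8032 g.
Cost = 50.8032 g / 1000 × $79.9/kg = $4.06.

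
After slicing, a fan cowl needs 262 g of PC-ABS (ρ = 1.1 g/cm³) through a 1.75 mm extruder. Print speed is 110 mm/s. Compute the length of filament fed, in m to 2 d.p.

99.02 m

Extruded volume: 262/1.1 = 238.1818 cm³ (238181.8 mm³).
A = π r² = π × 0.875² = 2.4053 mm².
Length = 238181.8 / 2.4053 = 99023.74 mm = 99.02 m.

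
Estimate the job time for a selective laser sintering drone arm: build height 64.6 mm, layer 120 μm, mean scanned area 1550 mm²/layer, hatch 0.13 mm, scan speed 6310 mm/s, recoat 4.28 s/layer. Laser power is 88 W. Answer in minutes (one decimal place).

55.4 minutes

Layers = ⌈64.6/0.12⌉ = 539.
Hatch length per layer = 1550 / 0.13, so 11923.1 mm.
Scan time per layer: 11923.1 / 6310 → 1.8896 s.
Layer cycle = 1.8896 + 4.28 = 6.1696 s.
539 layers × 6.1696 s/layer = 3325.4144 s, i.e. 55.4 minutes.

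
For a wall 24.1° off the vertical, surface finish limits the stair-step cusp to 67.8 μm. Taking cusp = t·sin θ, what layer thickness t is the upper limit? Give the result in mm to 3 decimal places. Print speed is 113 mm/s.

0.166 mm

sin(24.1°) = 0.4083; t_max = 0.0678/0.4083 = 0.166 mm.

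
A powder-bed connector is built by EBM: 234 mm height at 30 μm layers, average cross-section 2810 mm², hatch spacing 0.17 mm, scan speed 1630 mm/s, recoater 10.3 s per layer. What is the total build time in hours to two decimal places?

Layer count = ceil(234 / 0.03) = 7800.
Hatch length per layer: 2810 / 0.17 → 16529.4 mm.
Scan time per layer: 16529.4 / 1630 → 10.1407 s.
Time per layer = 10.1407 + 10.3 = 20.4407 s.
Build time = 7800 × 20.4407 = 159437.46 s = 44.29 hours.

44.29 hours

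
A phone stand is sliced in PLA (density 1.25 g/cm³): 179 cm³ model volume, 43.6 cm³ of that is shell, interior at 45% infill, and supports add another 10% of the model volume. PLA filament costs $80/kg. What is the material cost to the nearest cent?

$12.24

Infill region: 179 − 43.6 → 135.4 cm³.
Deposited infill = 0.45 × 135.4, so 60.93 cm³.
Support = 0.10 × 179 = 17.9 cm³.
Deposited volume = 43.6 + 60.93 + 17.9 = 122.43 cm³.
Mass = 122.43 × 1.25, so 153.0375 g.
At $80/kg: 153.0375/1000 × 80 = $12.24.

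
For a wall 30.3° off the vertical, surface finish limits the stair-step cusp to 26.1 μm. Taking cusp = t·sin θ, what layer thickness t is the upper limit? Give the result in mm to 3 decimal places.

sin(30.3°) = 0.5045; t_max = 0.0261/0.5045 = 0.052 mm.

0.052 mm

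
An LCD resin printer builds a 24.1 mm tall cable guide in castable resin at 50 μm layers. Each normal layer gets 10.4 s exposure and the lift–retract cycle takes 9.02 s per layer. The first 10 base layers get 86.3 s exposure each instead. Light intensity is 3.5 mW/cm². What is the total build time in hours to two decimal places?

2.81 hours

Layer count = ceil(24.1 / 0.05) = 482.
Bottom layers = 10 × (86.3 + 9.02) = 953.2 s.
Remaining layers: 472 × (10.4 + 9.02) → 9166.24 s.
Total = 953.2 + 9166.24 = 10119.44 s = 2.81 hours.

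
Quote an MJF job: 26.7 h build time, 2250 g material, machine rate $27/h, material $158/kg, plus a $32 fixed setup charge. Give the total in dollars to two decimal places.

Machine-time cost = 27 × 26.7 = $720.90.
Material cost = 158 × 2250/1000 = $355.50.
Total = 720.90 + 355.50 + 32 = $1108.40.

$1108.40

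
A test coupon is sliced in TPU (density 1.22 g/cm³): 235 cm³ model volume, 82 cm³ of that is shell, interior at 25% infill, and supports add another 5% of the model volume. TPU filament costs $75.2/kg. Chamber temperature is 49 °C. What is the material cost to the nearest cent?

Interior volume = 235 − 82 = 153 cm³.
Deposited infill = 0.25 × 153 = 38.25 cm³.
Support: 0.05 × 235 → 11.75 cm³.
Total printed volume = 82 + 38.25 + 11.75 = 132 cm³.
Mass: 132 × 1.22 → 161.04 g.
Cost = 161.04 g / 1000 × $75.2/kg = $12.11.

$12.11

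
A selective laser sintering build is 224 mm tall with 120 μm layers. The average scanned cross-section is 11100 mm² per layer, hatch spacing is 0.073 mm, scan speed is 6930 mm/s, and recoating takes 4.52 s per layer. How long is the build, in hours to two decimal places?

Layers = ⌈224/0.12⌉ = 1867.
Hatch length per layer = 11100 / 0.073, so 152054.8 mm.
Scan time per layer: 152054.8 / 6930 → 21.9415 s.
Layer cycle: 21.9415 + 4.52 → 26.4615 s.
Build time = 1867 × 26.4615 = 49403.6205 s = 13.72 hours.

13.72 hours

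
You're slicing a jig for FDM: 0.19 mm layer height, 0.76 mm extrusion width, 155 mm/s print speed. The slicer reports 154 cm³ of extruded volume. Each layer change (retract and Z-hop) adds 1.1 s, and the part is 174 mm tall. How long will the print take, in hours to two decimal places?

Line area: 0.19 × 0.76 → 0.1444 mm².
Toolpath length = 154 cm³ / 0.1444 mm² = 154000 / 0.1444 = 1066482 mm.
Time extruding = 1066482 / 155, so 6880.5 s.
Layers = ⌈174/0.19⌉ = 916.
Layer-change overhead = 916 × 1.1 = 1007.6 s.
Altogether 6880.5 + 1007.6 = 7888.1 s, i.e. 2.19 hours.

2.19 hours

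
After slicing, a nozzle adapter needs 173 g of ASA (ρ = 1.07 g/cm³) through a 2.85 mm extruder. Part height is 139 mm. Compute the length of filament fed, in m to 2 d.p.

Extruded volume: 173/1.07 = 161.6822 cm³ (161682.2 mm³).
A = π r² = π × 1.425² = 6.3794 mm².
L = V/A = 161682.2/6.3794 = 25344.42 mm → 25.34 m.

25.34 m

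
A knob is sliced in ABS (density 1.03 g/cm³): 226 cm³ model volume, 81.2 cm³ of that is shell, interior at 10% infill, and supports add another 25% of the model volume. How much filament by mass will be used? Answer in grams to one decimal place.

156.7 g

Interior volume = 226 − 81.2 = 144.8 cm³.
Infill deposited = 0.10 × 144.8 = 14.48 cm³.
Support: 0.25 × 226 → 56.5 cm³.
Total printed volume = 81.2 + 14.48 + 56.5, so 152.18 cm³.
Mass: 152.18 × 1.03 → 156.7454 g.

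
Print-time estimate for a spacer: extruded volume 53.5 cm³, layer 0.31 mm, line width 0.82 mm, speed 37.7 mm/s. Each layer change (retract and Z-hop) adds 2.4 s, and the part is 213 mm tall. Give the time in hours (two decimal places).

2.01 hours

Bead cross-section = 0.31 × 0.82 = 0.2542 mm².
Toolpath length = 53.5 cm³ / 0.2542 mm² = 53500 / 0.2542 = 210464.2 mm.
Time extruding = 210464.2 / 37.7 = 5582.6 s.
Layers = ⌈213/0.31⌉ = 688.
Layer-change overhead = 688 × 2.4, so 1651.2 s.
Altogether 5582.6 + 1651.2 = 7233.8 s, i.e. 2.01 hours.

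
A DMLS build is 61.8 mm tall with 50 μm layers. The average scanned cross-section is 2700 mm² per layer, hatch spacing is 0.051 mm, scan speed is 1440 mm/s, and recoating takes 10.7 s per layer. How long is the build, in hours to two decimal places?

Number of layers: 61.8 / 0.05 → 1236 (rounded up).
Scan path per layer: 2700 / 0.051 → 52941.2 mm.
Per-layer scan time: 52941.2 / 1440 → 36.7647 s.
Time per layer = 36.7647 + 10.7, so 47.4647 s.
Total: 1236 × 47.4647 s = 58666.3692 s → 16.30 hours.

16.30 hours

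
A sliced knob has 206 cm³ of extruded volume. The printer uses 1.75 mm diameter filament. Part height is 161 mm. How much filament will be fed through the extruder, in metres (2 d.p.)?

Cross-section of 1.75 mm filament: π·(1.75/2)² = 2.4053 mm².
L = 206000 mm³ / 2.4053 mm² = 85644.2 mm, i.e. 85.64 m.

85.64 m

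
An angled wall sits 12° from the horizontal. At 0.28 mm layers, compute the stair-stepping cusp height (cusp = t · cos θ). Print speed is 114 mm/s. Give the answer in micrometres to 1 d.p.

Cusp = layer height × cos(12°) = 0.28 × 0.9781 = 0.273868 mm = 273.9 μm.

273.9 μm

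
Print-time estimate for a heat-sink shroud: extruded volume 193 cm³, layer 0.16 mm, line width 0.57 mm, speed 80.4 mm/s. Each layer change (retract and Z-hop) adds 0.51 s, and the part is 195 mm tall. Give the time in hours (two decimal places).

7.48 hours

Bead cross-section = 0.16 × 0.57 = 0.0912 mm².
Total extruded path = 193000/0.0912 = 2116228.1 mm.
Extrusion time: 2116228.1 / 80.4 → 26321.2 s.
Layer count = ceil(195 / 0.16) = 1219.
Layer-change overhead: 1219 × 0.51 → 621.69 s.
Total = 26321.2 + 621.69 = 26942.89 s = 7.48 hours.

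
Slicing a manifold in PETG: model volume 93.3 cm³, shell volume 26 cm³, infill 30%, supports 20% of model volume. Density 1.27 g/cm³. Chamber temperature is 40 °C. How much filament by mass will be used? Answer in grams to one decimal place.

Interior volume = 93.3 − 26, so 67.3 cm³.
Deposited infill = 0.30 × 67.3 = 20.19 cm³.
Support = 0.20 × 93.3, so 18.66 cm³.
Deposited volume = 26 + 20.19 + 18.66 = 64.85 cm³.
Mass: 64.85 × 1.27 → 82.3595 g.

82.4 g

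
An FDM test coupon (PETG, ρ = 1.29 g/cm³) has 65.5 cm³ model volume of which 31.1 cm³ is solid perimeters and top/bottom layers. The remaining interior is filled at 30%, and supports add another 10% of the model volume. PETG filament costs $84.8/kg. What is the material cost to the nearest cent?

$5.25

Interior volume: 65.5 − 31.1 → 34.4 cm³.
Infill volume = 0.30 × 34.4, so 10.32 cm³.
Support = 0.10 × 65.5, so 6.55 cm³.
Total printed volume = 31.1 + 10.32 + 6.55, so 47.97 cm³.
Mass: 47.97 × 1.29 → 61.8813 g.
At $84.8/kg: 61.8813/1000 × 84.8 = $5.25.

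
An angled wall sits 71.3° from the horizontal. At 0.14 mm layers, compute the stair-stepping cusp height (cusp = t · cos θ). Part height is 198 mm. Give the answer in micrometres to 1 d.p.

h_c = t·cos θ = 0.14 × 0.3206 = 0.044884 mm (44.9 μm).

44.9 μm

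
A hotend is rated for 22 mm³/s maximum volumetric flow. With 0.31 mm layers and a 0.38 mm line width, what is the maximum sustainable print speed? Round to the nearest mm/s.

187 mm/s

Bead cross-section = 0.31 × 0.38 = 0.1178 mm².
v_max = Q/A = 22/0.1178 = 186.76 mm/s → 187 mm/s.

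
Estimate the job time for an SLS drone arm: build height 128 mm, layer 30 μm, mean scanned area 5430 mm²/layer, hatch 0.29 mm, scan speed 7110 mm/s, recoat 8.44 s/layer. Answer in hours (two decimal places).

Layer count = ceil(128 / 0.03) = 4267.
Per-layer scan distance: 5430 / 0.29 → 18724.1 mm.
Per-layer scan time: 18724.1 / 7110 → 2.6335 s.
Time per layer = 2.6335 + 8.44 = 11.0735 s.
Build time = 4267 × 11.0735 = 47250.6245 s = 13.13 hours.

13.13 hours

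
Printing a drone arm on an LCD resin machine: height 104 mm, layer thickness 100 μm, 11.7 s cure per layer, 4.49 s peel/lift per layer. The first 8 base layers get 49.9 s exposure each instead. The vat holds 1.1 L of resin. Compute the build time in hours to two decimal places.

4.76 hours

Number of layers: 104 / 0.1 → 1040 (rounded up).
Bottom layers = 8 × (49.9 + 4.49), so 435.12 s.
Normal layers = 1032 × (11.7 + 4.49), so 16708.08 s.
Total = 435.12 + 16708.08 = 17143.2 s = 4.76 hours.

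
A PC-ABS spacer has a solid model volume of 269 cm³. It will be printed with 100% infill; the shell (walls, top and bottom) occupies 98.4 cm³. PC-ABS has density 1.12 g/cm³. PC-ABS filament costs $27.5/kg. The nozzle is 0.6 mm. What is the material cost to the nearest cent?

Infill region: 269 − 98.4 → 170.6 cm³.
Infill volume = 1.00 × 170.6, so 170.6 cm³.
Total extruded = 98.4 + 170.6 = 269 cm³.
Mass = 269 × 1.12 = 301.28 g.
At $27.5/kg: 301.28/1000 × 27.5 = $8.29.

$8.29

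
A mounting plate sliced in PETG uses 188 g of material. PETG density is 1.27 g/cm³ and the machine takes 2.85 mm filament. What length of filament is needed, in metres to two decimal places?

23.20 m

Extruded volume: 188/1.27 = 148.0315 cm³ (148031.5 mm³).
Filament cross-section = π × (2.85/2)² = 6.3794 mm².
L = V/A = 148031.5/6.3794 = 23204.61 mm → 23.20 m.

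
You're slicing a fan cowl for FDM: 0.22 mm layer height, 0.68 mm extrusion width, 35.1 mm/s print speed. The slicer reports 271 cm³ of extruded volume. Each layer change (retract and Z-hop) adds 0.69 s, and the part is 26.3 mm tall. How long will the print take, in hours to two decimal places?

14.36 hours

Extrusion cross-section = 0.22 × 0.68 = 0.1496 mm².
Total extruded path = 271000/0.1496 = 1811497.3 mm.
Print-move time = 1811497.3 / 35.1, so 51609.6 s.
Number of layers: 26.3 / 0.22 → 120 (rounded up).
Z-hop total: 120 × 0.69 → 82.8 s.
Total = 51609.6 + 82.8 = 51692.4 s = 14.36 hours.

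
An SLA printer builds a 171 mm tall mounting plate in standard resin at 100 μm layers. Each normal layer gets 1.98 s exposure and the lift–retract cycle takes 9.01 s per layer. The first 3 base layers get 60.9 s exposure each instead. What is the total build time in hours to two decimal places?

Layer count = ceil(171 / 0.1) = 1710.
Burn-in layers = 3 × (60.9 + 9.01), so 209.73 s.
Remaining layers = 1707 × (1.98 + 9.01) = 18759.93 s.
Sum: 209.73 + 18759.93 = 18969.66 s → 5.27 hours.

5.27 hours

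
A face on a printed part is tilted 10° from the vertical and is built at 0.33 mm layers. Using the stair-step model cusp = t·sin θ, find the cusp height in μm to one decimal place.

57.3 μm

h_c = t·sin θ = 0.33 × 0.1736 = 0.057288 mm (57.3 μm).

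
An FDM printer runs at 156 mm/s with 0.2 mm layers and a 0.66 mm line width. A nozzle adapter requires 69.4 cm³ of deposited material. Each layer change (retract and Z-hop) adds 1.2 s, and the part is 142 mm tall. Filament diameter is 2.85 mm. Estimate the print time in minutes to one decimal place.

70.4 minutes

Bead cross-section = 0.2 × 0.66 = 0.132 mm².
Path length: 69400 mm³ / 0.132 mm² → 525757.6 mm.
Print-move time: 525757.6 / 156 → 3370.2 s.
Layers = ⌈142/0.2⌉ = 710.
Layer-change overhead: 710 × 1.2 → 852 s.
Altogether 3370.2 + 852 = 4222.2 s, i.e. 70.4 minutes.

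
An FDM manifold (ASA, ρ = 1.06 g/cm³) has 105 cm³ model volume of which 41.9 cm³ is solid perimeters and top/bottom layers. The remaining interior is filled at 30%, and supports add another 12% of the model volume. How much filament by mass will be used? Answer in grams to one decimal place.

Volume inside the shell: 105 − 41.9 → 63.1 cm³.
Deposited infill = 0.30 × 63.1, so 18.93 cm³.
Support: 0.12 × 105 → 12.6 cm³.
Total extruded = 41.9 + 18.93 + 12.6 = 73.43 cm³.
Mass = 73.43 × 1.06 = 77.8358 g.

77.8 g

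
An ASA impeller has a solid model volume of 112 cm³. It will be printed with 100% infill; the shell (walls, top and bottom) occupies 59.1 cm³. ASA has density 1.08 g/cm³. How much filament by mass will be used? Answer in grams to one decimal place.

121.0 g

Infill region = 112 − 59.1 = 52.9 cm³.
Infill deposited = 1.00 × 52.9, so 52.9 cm³.
Total extruded = 59.1 + 52.9, so 112 cm³.
Mass: 112 × 1.08 → 120.96 g.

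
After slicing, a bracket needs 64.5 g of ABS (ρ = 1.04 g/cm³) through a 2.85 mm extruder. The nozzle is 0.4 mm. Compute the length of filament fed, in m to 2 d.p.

9.72 m

Volume = 64.5 g / 1.04 g·cm⁻³ = 62.0192 cm³ = 62019.2 mm³.
Filament cross-section = π × (2.85/2)² = 6.3794 mm².
Length = 62019.2 / 6.3794 = 9721.79 mm = 9.72 m.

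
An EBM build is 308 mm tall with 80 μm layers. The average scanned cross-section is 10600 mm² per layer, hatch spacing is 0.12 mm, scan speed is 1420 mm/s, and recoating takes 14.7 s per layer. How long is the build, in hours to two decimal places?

Layer count = ceil(308 / 0.08) = 3850.
Hatch length per layer: 10600 / 0.12 → 88333.3 mm.
Per-layer scan time: 88333.3 / 1420 → 62.2065 s.
Layer cycle: 62.2065 + 14.7 → 76.9065 s.
Total: 3850 × 76.9065 s = 296090.025 s → 82.25 hours.

82.25 hours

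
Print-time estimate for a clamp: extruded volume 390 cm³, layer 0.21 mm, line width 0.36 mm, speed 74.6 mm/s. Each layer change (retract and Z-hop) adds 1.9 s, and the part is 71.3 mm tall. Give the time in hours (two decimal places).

19.39 hours

Bead cross-section = 0.21 × 0.36 = 0.0756 mm².
Toolpath length = 390 cm³ / 0.0756 mm² = 390000 / 0.0756 = 5158730.2 mm.
Time extruding: 5158730.2 / 74.6 → 69151.9 s.
Layer count = ceil(71.3 / 0.21) = 340.
Layer-change overhead = 340 × 1.9, so 646 s.
Altogether 69151.9 + 646 = 69797.9 s, i.e. 19.39 hours.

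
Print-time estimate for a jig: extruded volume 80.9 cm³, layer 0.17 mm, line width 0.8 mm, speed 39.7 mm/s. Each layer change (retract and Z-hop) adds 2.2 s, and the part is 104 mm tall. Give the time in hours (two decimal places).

Line area = 0.17 × 0.8, so 0.136 mm².
Total extruded path = 80900/0.136 = 594852.9 mm.
Print-move time: 594852.9 / 39.7 → 14983.7 s.
Layers = ⌈104/0.17⌉ = 612.
Z-hop total = 612 × 2.2, so 1346.4 s.
Altogether 14983.7 + 1346.4 = 16330.1 s, i.e. 4.54 hours.

4.54 hours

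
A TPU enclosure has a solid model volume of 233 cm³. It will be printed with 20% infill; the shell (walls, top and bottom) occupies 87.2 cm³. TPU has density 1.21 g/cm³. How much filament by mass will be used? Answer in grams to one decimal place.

Volume inside the shell: 233 − 87.2 → 145.8 cm³.
Infill volume = 0.20 × 145.8 = 29.16 cm³.
Total printed volume = 87.2 + 29.16, so 116.36 cm³.
Mass = 116.36 × 1.21, so 140.7956 g.

140.8 g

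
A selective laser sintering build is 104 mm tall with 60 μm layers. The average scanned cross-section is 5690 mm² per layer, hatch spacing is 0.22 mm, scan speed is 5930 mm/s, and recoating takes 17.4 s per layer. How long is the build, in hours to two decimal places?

Layer count = ceil(104 / 0.06) = 1734.
Hatch length per layer = 5690 / 0.22, so 25863.6 mm.
Scan time per layer = 25863.6 / 5930, so 4.3615 s.
Time per layer = 4.3615 + 17.4, so 21.7615 s.
Build time = 1734 × 21.7615 = 37734.441 s = 10.48 hours.

10.48 hours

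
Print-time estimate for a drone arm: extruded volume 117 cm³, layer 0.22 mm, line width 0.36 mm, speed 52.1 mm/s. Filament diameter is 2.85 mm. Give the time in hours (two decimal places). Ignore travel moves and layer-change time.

7.88 hours

Bead cross-section: 0.22 × 0.36 → 0.0792 mm².
Total extruded path = 117000/0.0792 = 1477272.7 mm.
Time extruding: 1477272.7 / 52.1 → 28354.6 s.
28354.6 s = 7.88 hours.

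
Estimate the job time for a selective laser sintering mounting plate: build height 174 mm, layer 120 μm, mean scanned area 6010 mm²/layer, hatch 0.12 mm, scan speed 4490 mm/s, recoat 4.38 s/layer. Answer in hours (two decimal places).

6.26 hours

Layers = ⌈174/0.12⌉ = 1450.
Scan path per layer = 6010 / 0.12 = 50083.3 mm.
Scan time per layer = 50083.3 / 4490, so 11.1544 s.
Time per layer: 11.1544 + 4.38 → 15.5344 s.
1450 layers × 15.5344 s/layer = 22524.88 s, i.e. 6.26 hours.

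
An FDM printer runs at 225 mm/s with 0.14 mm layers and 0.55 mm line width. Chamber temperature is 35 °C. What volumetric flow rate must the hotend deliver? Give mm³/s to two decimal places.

17.33

Bead cross-section: 0.14 × 0.55 → 0.077 mm².
Q = v·A = 225 × 0.077 = 17.33 mm³/s.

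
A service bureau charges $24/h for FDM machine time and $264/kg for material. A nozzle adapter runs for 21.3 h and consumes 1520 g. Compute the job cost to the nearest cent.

$912.48

Machine cost: 24 × 21.3 → $511.20.
Material cost = 264 × 1520/1000 = $401.28.
Job cost: 511.20 + 401.28 = $912.48.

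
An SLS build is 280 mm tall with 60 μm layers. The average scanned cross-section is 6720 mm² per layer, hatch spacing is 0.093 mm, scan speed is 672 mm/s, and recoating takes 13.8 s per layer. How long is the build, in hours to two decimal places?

Number of layers: 280 / 0.06 → 4667 (rounded up).
Per-layer scan distance = 6720 / 0.093, so 72258.1 mm.
Scan time per layer = 72258.1 / 672, so 107.5269 s.
Per-layer time = 107.5269 + 13.8, so 121.3269 s.
Build time = 4667 × 121.3269 = 566232.6423 s = 157.29 hours.

157.29 hours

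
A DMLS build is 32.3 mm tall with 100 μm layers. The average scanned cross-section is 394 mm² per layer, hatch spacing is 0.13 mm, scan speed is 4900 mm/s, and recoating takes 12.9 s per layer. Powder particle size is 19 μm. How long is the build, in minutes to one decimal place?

72.8 minutes

Layers = ⌈32.3/0.1⌉ = 323.
Scan path per layer: 394 / 0.13 → 3030.8 mm.
Scan time per layer: 3030.8 / 4900 → 0.6185 s.
Time per layer = 0.6185 + 12.9, so 13.5185 s.
323 layers × 13.5185 s/layer = 4366.4755 s, i.e. 72.8 minutes.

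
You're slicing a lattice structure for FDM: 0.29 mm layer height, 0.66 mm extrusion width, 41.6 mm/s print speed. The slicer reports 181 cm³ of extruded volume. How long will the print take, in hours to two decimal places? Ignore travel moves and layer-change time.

Extrusion cross-section = 0.29 × 0.66, so 0.1914 mm².
Path length: 181000 mm³ / 0.1914 mm² → 945663.5 mm.
Extrusion time = 945663.5 / 41.6 = 22732.3 s.
That's 22732.3 s → 6.31 hours.

6.31 hours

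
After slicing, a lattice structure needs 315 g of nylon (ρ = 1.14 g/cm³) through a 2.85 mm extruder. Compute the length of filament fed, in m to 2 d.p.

43.31 m

Volume = 315 g / 1.14 g·cm⁻³ = 276.3158 cm³ = 276315.8 mm³.
Cross-section of 2.85 mm filament: π·(2.85/2)² = 6.3794 mm².
L = V/A = 276315.8/6.3794 = 43313.76 mm → 43.31 m.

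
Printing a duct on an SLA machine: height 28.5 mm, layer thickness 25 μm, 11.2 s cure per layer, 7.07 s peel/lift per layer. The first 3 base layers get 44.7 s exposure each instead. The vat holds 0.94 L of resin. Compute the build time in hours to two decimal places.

Layers = ⌈28.5/0.025⌉ = 1140.
Burn-in layers = 3 × (44.7 + 7.07), so 155.31 s.
Remaining layers: 1137 × (11.2 + 7.07) → 20772.99 s.
Sum: 155.31 + 20772.99 = 20928.3 s → 5.81 hours.

5.81 hours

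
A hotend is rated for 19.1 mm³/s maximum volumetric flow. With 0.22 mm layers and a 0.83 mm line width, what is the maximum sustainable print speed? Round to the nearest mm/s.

105 mm/s

Extrusion cross-section: 0.22 × 0.83 → 0.1826 mm².
v_max = Q/A = 19.1/0.1826 = 104.60 mm/s → 105 mm/s.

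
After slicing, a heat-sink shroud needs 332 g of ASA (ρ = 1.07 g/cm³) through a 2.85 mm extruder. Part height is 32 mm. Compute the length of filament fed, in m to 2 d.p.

48.64 m

Volume = 332 g / 1.07 g·cm⁻³ = 310.2804 cm³ = 310280.4 mm³.
Filament cross-section = π × (2.85/2)² = 6.3794 mm².
Length = 310280.4 / 6.3794 = 48637.87 mm = 48.64 m.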